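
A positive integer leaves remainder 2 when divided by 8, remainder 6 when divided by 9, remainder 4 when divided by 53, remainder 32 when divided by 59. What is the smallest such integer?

Combine the congruences pairwise.
From t ≡ 2 (mod 8) write t = 2 + 8s. Substituting into t ≡ 6 (mod 9) gives 8s ≡ 4 (mod 9), and since 8⁻¹ ≡ 8 (mod 9), s ≡ 5. Hence t ≡ 2 + 8·5 = 42 (mod 72).
From t ≡ 42 (mod 72) write t = 42 + 72s. Substituting into t ≡ 4 (mod 53) gives 72s ≡ 15 (mod 53), and since 19⁻¹ ≡ 14 (mod 53), s ≡ 51. Hence t ≡ 42 + 72·51 = 3714 (mod 3816).
From t ≡ 3714 (mod 3816) write t = 3714 + 3816s. Substituting into t ≡ 32 (mod 59) gives 3816s ≡ 35 (mod 59), and since 40⁻¹ ≡ 31 (mod 59), s ≡ 23. Hence t ≡ 3714 + 3816·23 = 91482 (mod 225144).

91482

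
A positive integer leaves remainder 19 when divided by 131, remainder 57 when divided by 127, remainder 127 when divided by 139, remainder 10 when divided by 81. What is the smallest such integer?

From x ≡ 19 (mod 131) write x = 19 + 131t. Substituting into x ≡ 57 (mod 127) gives 131t ≡ 38 (mod 127), and since 4⁻¹ ≡ 32 (mod 127), t ≡ 73. Hence x ≡ 19 + 131·73 = 9582 (mod 16637).
From x ≡ 9582 (mod 16637) write x = 9582 + 16637t. Substituting into x ≡ 127 (mod 139) gives 16637t ≡ 136 (mod 139), and since 96⁻¹ ≡ 42 (mod 139), t ≡ 13. Hence x ≡ 9582 + 16637·13 = 225863 (mod 2312543).
From x ≡ 225863 (mod 2312543) write x = 225863 + 2312543t. Substituting into x ≡ 10 (mod 81) gives 2312543t ≡ 56 (mod 81), and since 74⁻¹ ≡ 23 (mod 81), t ≡ 73. Hence x ≡ 225863 + 2312543·73 = 169041502 (mod 187315983).

169041502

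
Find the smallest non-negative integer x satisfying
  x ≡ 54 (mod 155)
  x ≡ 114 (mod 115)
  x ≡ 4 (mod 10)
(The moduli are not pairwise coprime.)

5634

gcd(155, 115) = 5 and 5 | (114 − 54), so the pair is consistent; merging gives x ≡ 2069 (mod 3565), where 3565 = lcm(155, 115).
gcd(3565, 10) = 5 and 5 | (4 − 2069), so the pair is consistent; merging gives x ≡ 5634 (mod 7130), where 7130 = lcm(3565, 10).
The solution is unique modulo lcm(155, 115, 10) = 7130.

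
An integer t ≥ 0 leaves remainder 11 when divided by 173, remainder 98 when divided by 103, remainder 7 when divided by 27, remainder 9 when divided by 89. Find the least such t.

10707154

The moduli are pairwise coprime; N = 173·103·27·89 = 42819057.
N/173 = 247509; 247509 ≡ 119 (mod 173); 119·16 ≡ 1, so inverse 16.
N/103 = 415719; 415719 ≡ 11 (mod 103); 11·75 ≡ 1, so inverse 75.
N/27 = 1585891; 1585891 ≡ 19 (mod 27); 19·10 ≡ 1, so inverse 10.
N/89 = 481113; 481113 ≡ 68 (mod 89); 68·72 ≡ 1, so inverse 72.
t ≡ 11·247509·16 + 98·415719·75 + 7·1585891·10 + 9·481113·72 = 3521869828.
3521869828 mod 42819057 = 10707154.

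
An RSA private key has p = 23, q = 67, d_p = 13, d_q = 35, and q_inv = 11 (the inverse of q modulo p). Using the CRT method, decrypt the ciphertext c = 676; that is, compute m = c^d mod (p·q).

840

m₁ = c^(d_p) mod p: c ≡ 9 (mod 23), and 9^13 mod 23 = 12.
m₂ = c^(d_q) mod q: c ≡ 6 (mod 67), and 6^35 mod 67 = 36.
h = q_inv·(m₁ − m₂) mod p = 11·(12 − 36) mod 23 = 12.
m = m₂ + h·q = 36 + 12·67 = 840.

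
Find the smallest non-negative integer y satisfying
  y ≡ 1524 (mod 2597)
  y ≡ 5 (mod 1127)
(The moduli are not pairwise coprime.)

gcd(2597, 1127) = 49 and 49 | (5 − 1524), so the pair is consistent; merging gives y ≡ 32688 (mod 59731), where 59731 = lcm(2597, 1127).
The solution is unique modulo lcm(2597, 1127) = 59731.

32688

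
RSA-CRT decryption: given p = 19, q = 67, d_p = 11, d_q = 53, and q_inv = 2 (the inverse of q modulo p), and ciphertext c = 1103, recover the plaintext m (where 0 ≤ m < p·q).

191

m₁ = c^(d_p) mod p: c ≡ 1 (mod 19), and 1^11 mod 19 = 1.
m₂ = c^(d_q) mod q: c ≡ 31 (mod 67), and 31^53 mod 67 = 57.
h = q_inv·(m₁ − m₂) mod p = 2·(1 − 57) mod 19 = 2.
m = m₂ + h·q = 57 + 2·67 = 191.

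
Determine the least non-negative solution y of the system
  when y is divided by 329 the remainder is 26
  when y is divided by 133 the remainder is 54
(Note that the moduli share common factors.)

3645

Combine the congruences pairwise.
gcd(329, 133) = 7 and 7 | (54 − 26), so the pair is consistent; merging gives y ≡ 3645 (mod 6251), where 6251 = lcm(329, 133).
The solution is unique modulo lcm(329, 133) = 6251.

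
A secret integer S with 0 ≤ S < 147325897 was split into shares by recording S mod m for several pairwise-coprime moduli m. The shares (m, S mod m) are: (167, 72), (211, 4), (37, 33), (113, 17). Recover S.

From S ≡ 72 (mod 167) write S = 72 + 167t. Substituting into S ≡ 4 (mod 211) gives 167t ≡ 143 (mod 211), and since 167⁻¹ ≡ 187 (mod 211), t ≡ 155. Hence S ≡ 72 + 167·155 = 25957 (mod 35237).
From S ≡ 25957 (mod 35237) write S = 25957 + 35237t. Substituting into S ≡ 33 (mod 37) gives 35237t ≡ 13 (mod 37), and since 13⁻¹ ≡ 20 (mod 37), t ≡ 1. Hence S ≡ 25957 + 35237·1 = 61194 (mod 1303769).
From S ≡ 61194 (mod 1303769) write S = 61194 + 1303769t. Substituting into S ≡ 17 (mod 113) gives 1303769t ≡ 69 (mod 113), and since 88⁻¹ ≡ 9 (mod 113), t ≡ 56. Hence S ≡ 61194 + 1303769·56 = 73072258 (mod 147325897).

73072258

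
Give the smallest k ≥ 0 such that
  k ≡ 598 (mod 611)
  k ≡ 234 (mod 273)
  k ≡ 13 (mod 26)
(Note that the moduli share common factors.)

Combine the congruences pairwise.
gcd(611, 273) = 13 and 13 | (234 − 598), so the pair is consistent; merging gives k ≡ 4875 (mod 12831), where 12831 = lcm(611, 273).
gcd(12831, 26) = 13 and 13 | (13 − 4875), so the pair is consistent; merging gives k ≡ 4875 (mod 25662), where 25662 = lcm(12831, 26).
The solution is unique modulo lcm(611, 273, 26) = 25662.

4875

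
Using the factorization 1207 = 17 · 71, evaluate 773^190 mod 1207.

Mod 17: 773 ≡ 8; by Fermat, exponent reduces to 190 mod 16 = 14; 8^14 ≡ 4 (mod 17).
Mod 71: 773 ≡ 63; by Fermat, exponent reduces to 190 mod 70 = 50; 63^50 ≡ 30 (mod 71).
Combine by CRT: x ≡ 4 (mod 17), x ≡ 30 (mod 71) ⇒ x ≡ 1024 (mod 1207).

1024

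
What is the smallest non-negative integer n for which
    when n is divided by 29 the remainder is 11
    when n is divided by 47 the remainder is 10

997

From n ≡ 11 (mod 29) write n = 11 + 29t. Substituting into n ≡ 10 (mod 47) gives 29t ≡ 46 (mod 47), and since 29⁻¹ ≡ 13 (mod 47), t ≡ 34. Hence n ≡ 11 + 29·34 = 997 (mod 1363).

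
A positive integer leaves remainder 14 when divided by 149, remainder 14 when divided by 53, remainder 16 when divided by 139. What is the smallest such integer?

252718

The moduli are pairwise coprime; N = 149·53·139 = 1097683.
N/149 = 7367; 7367 ≡ 66 (mod 149); 66·70 ≡ 1, so inverse 70.
N/53 = 20711; 20711 ≡ 41 (mod 53); 41·22 ≡ 1, so inverse 22.
N/139 = 7897; 7897 ≡ 113 (mod 139); 113·16 ≡ 1, so inverse 16.
a ≡ 14·7367·70 + 14·20711·22 + 16·7897·16 = 15620280.
15620280 mod 1097683 = 252718.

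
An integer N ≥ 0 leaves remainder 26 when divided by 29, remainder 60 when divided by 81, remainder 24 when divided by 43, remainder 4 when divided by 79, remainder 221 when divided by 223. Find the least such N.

From N ≡ 26 (mod 29) write N = 26 + 29t. Substituting into N ≡ 60 (mod 81) gives 29t ≡ 34 (mod 81), and since 29⁻¹ ≡ 14 (mod 81), t ≡ 71. Hence N ≡ 26 + 29·71 = 2085 (mod 2349).
From N ≡ 2085 (mod 2349) write N = 2085 + 2349t. Substituting into N ≡ 24 (mod 43) gives 2349t ≡ 3 (mod 43), and since 27⁻¹ ≡ 8 (mod 43), t ≡ 24. Hence N ≡ 2085 + 2349·24 = 58461 (mod 101007).
From N ≡ 58461 (mod 101007) write N = 58461 + 101007t. Substituting into N ≡ 4 (mod 79) gives 101007t ≡ 3 (mod 79), and since 45⁻¹ ≡ 72 (mod 79), t ≡ 58. Hence N ≡ 58461 + 101007·58 = 5916867 (mod 7979553).
From N ≡ 5916867 (mod 7979553) write N = 5916867 + 7979553t. Substituting into N ≡ 221 (mod 223) gives 7979553t ≡ 213 (mod 223), and since 167⁻¹ ≡ 219 (mod 223), t ≡ 40. Hence N ≡ 5916867 + 7979553·40 = 325098987 (mod 1779440319).

325098987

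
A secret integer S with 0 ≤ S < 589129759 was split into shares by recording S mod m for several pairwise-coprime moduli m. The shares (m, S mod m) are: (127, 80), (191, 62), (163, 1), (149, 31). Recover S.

From S ≡ 80 (mod 127) write S = 80 + 127t. Substituting into S ≡ 62 (mod 191) gives 127t ≡ 173 (mod 191), and since 127⁻¹ ≡ 188 (mod 191), t ≡ 54. Hence S ≡ 80 + 127·54 = 6938 (mod 24257).
From S ≡ 6938 (mod 24257) write S = 6938 + 24257t. Substituting into S ≡ 1 (mod 163) gives 24257t ≡ 72 (mod 163), and since 133⁻¹ ≡ 38 (mod 163), t ≡ 128. Hence S ≡ 6938 + 24257·128 = 3111834 (mod 3953891).
From S ≡ 3111834 (mod 3953891) write S = 3111834 + 3953891t. Substituting into S ≡ 31 (mod 149) gives 3953891t ≡ 62 (mod 149), and since 27⁻¹ ≡ 138 (mod 149), t ≡ 63. Hence S ≡ 3111834 + 3953891·63 = 252206967 (mod 589129759).

252206967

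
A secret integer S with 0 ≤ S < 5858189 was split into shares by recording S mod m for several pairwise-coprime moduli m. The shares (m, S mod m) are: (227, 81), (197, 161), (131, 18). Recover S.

From S ≡ 81 (mod 227) write S = 81 + 227t. Substituting into S ≡ 161 (mod 197) gives 227t ≡ 80 (mod 197), and since 30⁻¹ ≡ 46 (mod 197), t ≡ 134. Hence S ≡ 81 + 227·134 = 30499 (mod 44719).
From S ≡ 30499 (mod 44719) write S = 30499 + 44719t. Substituting into S ≡ 18 (mod 131) gives 44719t ≡ 42 (mod 131), and since 48⁻¹ ≡ 101 (mod 131), t ≡ 50. Hence S ≡ 30499 + 44719·50 = 2266449 (mod 5858189).

2266449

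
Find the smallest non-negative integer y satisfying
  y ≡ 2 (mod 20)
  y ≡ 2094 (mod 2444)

Combine the congruences pairwise.
gcd(20, 2444) = 4 and 4 | (2094 − 2), so the pair is consistent; merging gives y ≡ 6982 (mod 12220), where 12220 = lcm(20, 2444).
The solution is unique modulo lcm(20, 2444) = 12220.

6982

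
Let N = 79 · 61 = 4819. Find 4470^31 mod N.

654

Mod 79: 4470 ≡ 46; 46^31 ≡ 22 (mod 79).
Mod 61: 4470 ≡ 17; 17^31 ≡ 44 (mod 61).
Combine by CRT: x ≡ 22 (mod 79), x ≡ 44 (mod 61) ⇒ x ≡ 654 (mod 4819).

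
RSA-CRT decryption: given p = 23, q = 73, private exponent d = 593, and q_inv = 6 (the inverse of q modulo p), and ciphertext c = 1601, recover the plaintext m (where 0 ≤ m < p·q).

856

d_p = d mod (p−1) = 593 mod 22 = 21; d_q = d mod (q−1) = 17.
m₁ = c^(d_p) mod p: c ≡ 14 (mod 23), and 14^21 mod 23 = 5.
m₂ = c^(d_q) mod q: c ≡ 68 (mod 73), and 68^17 mod 73 = 53.
h = q_inv·(m₁ − m₂) mod p = 6·(5 − 53) mod 23 = 11.
m = m₂ + h·q = 53 + 11·73 = 856.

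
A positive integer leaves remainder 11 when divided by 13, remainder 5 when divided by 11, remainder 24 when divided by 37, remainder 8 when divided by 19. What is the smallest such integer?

4834

From m ≡ 11 (mod 13) write m = 11 + 13t. Substituting into m ≡ 5 (mod 11) gives 13t ≡ 5 (mod 11), and since 2⁻¹ ≡ 6 (mod 11), t ≡ 8. Hence m ≡ 11 + 13·8 = 115 (mod 143).
From m ≡ 115 (mod 143) write m = 115 + 143t. Substituting into m ≡ 24 (mod 37) gives 143t ≡ 20 (mod 37), and since 32⁻¹ ≡ 22 (mod 37), t ≡ 33. Hence m ≡ 115 + 143·33 = 4834 (mod 5291).
From m ≡ 4834 (mod 5291) write m = 4834 + 5291t. Substituting into m ≡ 8 (mod 19) gives 5291t ≡ 0 (mod 19), and since 9⁻¹ ≡ 17 (mod 19), t ≡ 0. Hence m ≡ 4834 + 5291·0 = 4834 (mod 100529).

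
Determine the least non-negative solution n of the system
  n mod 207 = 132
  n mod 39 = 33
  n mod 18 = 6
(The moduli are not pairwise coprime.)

1788

gcd(207, 39) = 3 and 3 | (33 − 132), so the pair is consistent; merging gives n ≡ 1788 (mod 2691), where 2691 = lcm(207, 39).
gcd(2691, 18) = 9 and 9 | (6 − 1788), so the pair is consistent; merging gives n ≡ 1788 (mod 5382), where 5382 = lcm(2691, 18).
The solution is unique modulo lcm(207, 39, 18) = 5382.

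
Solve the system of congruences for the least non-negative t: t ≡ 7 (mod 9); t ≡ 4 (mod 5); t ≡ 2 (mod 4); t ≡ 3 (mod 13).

From t ≡ 7 (mod 9) write t = 7 + 9s. Substituting into t ≡ 4 (mod 5) gives 9s ≡ 2 (mod 5), and since 4⁻¹ ≡ 4 (mod 5), s ≡ 3. Hence t ≡ 7 + 9·3 = 34 (mod 45).
From t ≡ 34 (mod 45) write t = 34 + 45s. Substituting into t ≡ 2 (mod 4) gives 45s ≡ 0 (mod 4), and since 1⁻¹ ≡ 1 (mod 4), s ≡ 0. Hence t ≡ 34 + 45·0 = 34 (mod 180).
From t ≡ 34 (mod 180) write t = 34 + 180s. Substituting into t ≡ 3 (mod 13) gives 180s ≡ 8 (mod 13), and since 11⁻¹ ≡ 6 (mod 13), s ≡ 9. Hence t ≡ 34 + 180·9 = 1654 (mod 2340).

1654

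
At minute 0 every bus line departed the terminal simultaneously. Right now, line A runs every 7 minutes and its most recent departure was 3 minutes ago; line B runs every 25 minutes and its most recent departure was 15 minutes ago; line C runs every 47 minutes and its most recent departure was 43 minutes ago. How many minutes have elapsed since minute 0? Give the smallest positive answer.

The moduli are pairwise coprime; N = 7·25·47 = 8225.
N/7 = 1175; 1175 ≡ 6 (mod 7); 6·6 ≡ 1, so inverse 6.
N/25 = 329; 329 ≡ 4 (mod 25); 4·19 ≡ 1, so inverse 19.
N/47 = 175; 175 ≡ 34 (mod 47); 34·18 ≡ 1, so inverse 18.
t ≡ 3·1175·6 + 15·329·19 + 43·175·18 = 250365.
250365 mod 8225 = 3615.

3615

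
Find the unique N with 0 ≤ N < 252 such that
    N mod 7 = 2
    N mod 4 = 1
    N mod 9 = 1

37

From N ≡ 2 (mod 7) write N = 2 + 7t. Substituting into N ≡ 1 (mod 4) gives 7t ≡ 3 (mod 4), and since 3⁻¹ ≡ 3 (mod 4), t ≡ 1. Hence N ≡ 2 + 7·1 = 9 (mod 28).
From N ≡ 9 (mod 28) write N = 9 + 28t. Substituting into N ≡ 1 (mod 9) gives 28t ≡ 1 (mod 9), and since 1⁻¹ ≡ 1 (mod 9), t ≡ 1. Hence N ≡ 9 + 28·1 = 37 (mod 252).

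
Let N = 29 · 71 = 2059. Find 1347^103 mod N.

Mod 29: 1347 ≡ 13; by Fermat, exponent reduces to 103 mod 28 = 19; 13^19 ≡ 6 (mod 29).
Mod 71: 1347 ≡ 69; by Fermat, exponent reduces to 103 mod 70 = 33; 69^33 ≡ 53 (mod 71).
Combine by CRT: x ≡ 6 (mod 29), x ≡ 53 (mod 71) ⇒ x ≡ 905 (mod 2059).

905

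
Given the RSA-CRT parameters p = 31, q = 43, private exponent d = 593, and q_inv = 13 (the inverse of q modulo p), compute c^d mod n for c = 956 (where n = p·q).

68

d_p = d mod (p−1) = 593 mod 30 = 23; d_q = d mod (q−1) = 5.
m₁ = c^(d_p) mod p: c ≡ 26 (mod 31), and 26^23 mod 31 = 6.
m₂ = c^(d_q) mod q: c ≡ 10 (mod 43), and 10^5 mod 43 = 25.
h = q_inv·(m₁ − m₂) mod p = 13·(6 − 25) mod 31 = 1.
m = m₂ + h·q = 25 + 1·43 = 68.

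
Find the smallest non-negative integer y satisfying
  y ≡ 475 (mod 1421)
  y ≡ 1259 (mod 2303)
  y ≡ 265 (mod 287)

429617

Combine the congruences pairwise.
gcd(1421, 2303) = 49 and 49 | (1259 − 475), so the pair is consistent; merging gives y ≡ 28895 (mod 66787), where 66787 = lcm(1421, 2303).
gcd(66787, 287) = 7 and 7 | (265 − 28895), so the pair is consistent; merging gives y ≡ 429617 (mod 2738267), where 2738267 = lcm(66787, 287).
The solution is unique modulo lcm(1421, 2303, 287) = 2738267.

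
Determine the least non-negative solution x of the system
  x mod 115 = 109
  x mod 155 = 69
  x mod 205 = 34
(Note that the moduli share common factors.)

gcd(115, 155) = 5 and 5 | (69 − 109), so the pair is consistent; merging gives x ≡ 224 (mod 3565), where 3565 = lcm(115, 155).
gcd(3565, 205) = 5 and 5 | (34 − 224), so the pair is consistent; merging gives x ≡ 46569 (mod 146165), where 146165 = lcm(3565, 205).
The solution is unique modulo lcm(115, 155, 205) = 146165.

46569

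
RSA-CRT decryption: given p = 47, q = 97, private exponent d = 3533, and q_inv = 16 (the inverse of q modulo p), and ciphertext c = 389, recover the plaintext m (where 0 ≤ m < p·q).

3978

d_p = d mod (p−1) = 3533 mod 46 = 37; d_q = d mod (q−1) = 77.
m₁ = c^(d_p) mod p: c ≡ 13 (mod 47), and 13^37 mod 47 = 30.
m₂ = c^(d_q) mod q: c ≡ 1 (mod 97), and 1^77 mod 97 = 1.
h = q_inv·(m₁ − m₂) mod p = 16·(30 − 1) mod 47 = 41.
m = m₂ + h·q = 1 + 41·97 = 3978.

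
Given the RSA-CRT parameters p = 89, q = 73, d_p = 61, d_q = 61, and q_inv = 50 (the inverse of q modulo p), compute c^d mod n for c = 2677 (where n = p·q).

m₁ = c^(d_p) mod p: c ≡ 7 (mod 89), and 7^61 mod 89 = 66.
m₂ = c^(d_q) mod q: c ≡ 49 (mod 73), and 49^61 mod 73 = 49.
h = q_inv·(m₁ − m₂) mod p = 50·(66 − 49) mod 89 = 49.
m = m₂ + h·q = 49 + 49·73 = 3626.

3626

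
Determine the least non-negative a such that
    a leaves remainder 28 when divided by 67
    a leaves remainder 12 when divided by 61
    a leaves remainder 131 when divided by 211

349969

The moduli are pairwise coprime; N = 67·61·211 = 862357.
N/67 = 12871; 12871 ≡ 7 (mod 67); 7·48 ≡ 1, so inverse 48.
N/61 = 14137; 14137 ≡ 46 (mod 61); 46·4 ≡ 1, so inverse 4.
N/211 = 4087; 4087 ≡ 78 (mod 211); 78·46 ≡ 1, so inverse 46.
a ≡ 28·12871·48 + 12·14137·4 + 131·4087·46 = 42605462.
42605462 mod 862357 = 349969.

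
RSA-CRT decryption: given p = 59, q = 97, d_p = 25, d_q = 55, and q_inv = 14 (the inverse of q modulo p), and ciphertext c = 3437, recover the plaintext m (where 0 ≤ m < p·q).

m₁ = c^(d_p) mod p: c ≡ 15 (mod 59), and 15^25 mod 59 = 20.
m₂ = c^(d_q) mod q: c ≡ 42 (mod 97), and 42^55 mod 97 = 78.
h = q_inv·(m₁ − m₂) mod p = 14·(20 − 78) mod 59 = 14.
m = m₂ + h·q = 78 + 14·97 = 1436.

1436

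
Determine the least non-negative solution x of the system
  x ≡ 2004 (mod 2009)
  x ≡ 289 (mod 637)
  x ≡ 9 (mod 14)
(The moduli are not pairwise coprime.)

gcd(2009, 637) = 49 and 49 | (289 − 2004), so the pair is consistent; merging gives x ≡ 6022 (mod 26117), where 26117 = lcm(2009, 637).
gcd(26117, 14) = 7 and 7 | (9 − 6022), so the pair is consistent; merging gives x ≡ 32139 (mod 52234), where 52234 = lcm(26117, 14).
The solution is unique modulo lcm(2009, 637, 14) = 52234.

32139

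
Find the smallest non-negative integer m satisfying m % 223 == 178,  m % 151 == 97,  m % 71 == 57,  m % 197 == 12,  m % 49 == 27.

The moduli are pairwise coprime; N = 223·151·71·197·49 = 23078228299.
N/223 = 103489813; 103489813 ≡ 196 (mod 223); 196·33 ≡ 1, so inverse 33.
N/151 = 152835949; 152835949 ≡ 91 (mod 151); 91·78 ≡ 1, so inverse 78.
N/71 = 325045469; 325045469 ≡ 14 (mod 71); 14·66 ≡ 1, so inverse 66.
N/197 = 117148367; 117148367 ≡ 150 (mod 197); 150·88 ≡ 1, so inverse 88.
N/49 = 470984251; 470984251 ≡ 24 (mod 49); 24·47 ≡ 1, so inverse 47.
m ≡ 178·103489813·33 + 97·152835949·78 + 57·325045469·66 + 12·117148367·88 + 27·470984251·47 = 3708464696145.
3708464696145 mod 23078228299 = 15948168305.

15948168305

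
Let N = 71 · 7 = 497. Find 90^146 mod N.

358

Mod 71: 90 ≡ 19; by Fermat, exponent reduces to 146 mod 70 = 6; 19^6 ≡ 3 (mod 71).
Mod 7: 90 ≡ 6; by Fermat, exponent reduces to 146 mod 6 = 2; 6^2 ≡ 1 (mod 7).
Combine by CRT: x ≡ 3 (mod 71), x ≡ 1 (mod 7) ⇒ x ≡ 358 (mod 497).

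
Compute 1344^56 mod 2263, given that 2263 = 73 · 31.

1743

Mod 73: 1344 ≡ 30; 30^56 ≡ 64 (mod 73).
Mod 31: 1344 ≡ 11; by Fermat, exponent reduces to 56 mod 30 = 26; 11^26 ≡ 7 (mod 31).
Combine by CRT: x ≡ 64 (mod 73), x ≡ 7 (mod 31) ⇒ x ≡ 1743 (mod 2263).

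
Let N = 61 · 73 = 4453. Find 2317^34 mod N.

1770

Mod 61: 2317 ≡ 60; 60^34 ≡ 1 (mod 61).
Mod 73: 2317 ≡ 54; 54^34 ≡ 18 (mod 73).
Combine by CRT: x ≡ 1 (mod 61), x ≡ 18 (mod 73) ⇒ x ≡ 1770 (mod 4453).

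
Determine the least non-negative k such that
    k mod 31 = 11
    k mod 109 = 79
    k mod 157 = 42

From k ≡ 11 (mod 31) write k = 11 + 31t. Substituting into k ≡ 79 (mod 109) gives 31t ≡ 68 (mod 109), and since 31⁻¹ ≡ 102 (mod 109), t ≡ 69. Hence k ≡ 11 + 31·69 = 2150 (mod 3379).
From k ≡ 2150 (mod 3379) write k = 2150 + 3379t. Substituting into k ≡ 42 (mod 157) gives 3379t ≡ 90 (mod 157), and since 82⁻¹ ≡ 90 (mod 157), t ≡ 93. Hence k ≡ 2150 + 3379·93 = 316397 (mod 530503).

316397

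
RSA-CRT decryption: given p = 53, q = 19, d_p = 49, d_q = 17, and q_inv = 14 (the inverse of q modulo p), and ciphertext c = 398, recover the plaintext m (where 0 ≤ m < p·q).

379

m₁ = c^(d_p) mod p: c ≡ 27 (mod 53), and 27^49 mod 53 = 8.
m₂ = c^(d_q) mod q: c ≡ 18 (mod 19), and 18^17 mod 19 = 18.
h = q_inv·(m₁ − m₂) mod p = 14·(8 − 18) mod 53 = 19.
m = m₂ + h·q = 18 + 19·19 = 379.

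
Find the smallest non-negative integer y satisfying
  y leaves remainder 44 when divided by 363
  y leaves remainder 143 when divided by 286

1859

gcd(363, 286) = 11 and 11 | (143 − 44), so the pair is consistent; merging gives y ≡ 1859 (mod 9438), where 9438 = lcm(363, 286).
The solution is unique modulo lcm(363, 286) = 9438.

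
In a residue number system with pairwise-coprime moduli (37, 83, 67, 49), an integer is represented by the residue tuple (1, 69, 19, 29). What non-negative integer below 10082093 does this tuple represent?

The moduli are pairwise coprime; N = 37·83·67·49 = 10082093.
N/37 = 272489; 272489 ≡ 21 (mod 37); 21·30 ≡ 1, so inverse 30.
N/83 = 121471; 121471 ≡ 42 (mod 83); 42·2 ≡ 1, so inverse 2.
N/67 = 150479; 150479 ≡ 64 (mod 67); 64·22 ≡ 1, so inverse 22.
N/49 = 205757; 205757 ≡ 6 (mod 49); 6·41 ≡ 1, so inverse 41.
x ≡ 1·272489·30 + 69·121471·2 + 19·150479·22 + 29·205757·41 = 332482963.
332482963 mod 10082093 = 9855987.

9855987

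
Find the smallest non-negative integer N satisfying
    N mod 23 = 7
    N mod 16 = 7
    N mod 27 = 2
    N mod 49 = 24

The moduli are pairwise coprime; M = 23·16·27·49 = 486864.
M/23 = 21168; 21168 ≡ 8 (mod 23); 8·3 ≡ 1, so inverse 3.
M/16 = 30429; 30429 ≡ 13 (mod 16); 13·5 ≡ 1, so inverse 5.
M/27 = 18032; 18032 ≡ 23 (mod 27); 23·20 ≡ 1, so inverse 20.
M/49 = 9936; 9936 ≡ 38 (mod 49); 38·40 ≡ 1, so inverse 40.
N ≡ 7·21168·3 + 7·30429·5 + 2·18032·20 + 24·9936·40 = 11769383.
11769383 mod 486864 = 84647.

84647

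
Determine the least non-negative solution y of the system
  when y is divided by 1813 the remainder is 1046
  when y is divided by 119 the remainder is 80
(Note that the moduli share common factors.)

15550

Combine the congruences pairwise.
gcd(1813, 119) = 7 and 7 | (80 − 1046), so the pair is consistent; merging gives y ≡ 15550 (mod 30821), where 30821 = lcm(1813, 119).
The solution is unique modulo lcm(1813, 119) = 30821.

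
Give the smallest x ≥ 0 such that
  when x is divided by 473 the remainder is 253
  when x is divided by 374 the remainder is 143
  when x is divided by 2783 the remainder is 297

gcd(473, 374) = 11 and 11 | (143 − 253), so the pair is consistent; merging gives x ≡ 6875 (mod 16082), where 16082 = lcm(473, 374).
gcd(16082, 2783) = 11 and 11 | (297 − 6875), so the pair is consistent; merging gives x ≡ 1486419 (mod 4068746), where 4068746 = lcm(16082, 2783).
The solution is unique modulo lcm(473, 374, 2783) = 4068746.

1486419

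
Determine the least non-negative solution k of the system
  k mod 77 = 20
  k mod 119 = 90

328

gcd(77, 119) = 7 and 7 | (90 − 20), so the pair is consistent; merging gives k ≡ 328 (mod 1309), where 1309 = lcm(77, 119).
The solution is unique modulo lcm(77, 119) = 1309.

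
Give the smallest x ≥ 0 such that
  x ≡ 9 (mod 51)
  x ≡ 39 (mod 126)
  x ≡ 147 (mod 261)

51825

Combine the congruences pairwise.
gcd(51, 126) = 3 and 3 | (39 − 9), so the pair is consistent; merging gives x ≡ 417 (mod 2142), where 2142 = lcm(51, 126).
gcd(2142, 261) = 9 and 9 | (147 − 417), so the pair is consistent; merging gives x ≡ 51825 (mod 62118), where 62118 = lcm(2142, 261).
The solution is unique modulo lcm(51, 126, 261) = 62118.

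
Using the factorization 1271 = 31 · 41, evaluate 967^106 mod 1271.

1017

Mod 31: 967 ≡ 6; by Fermat, exponent reduces to 106 mod 30 = 16; 6^16 ≡ 25 (mod 31).
Mod 41: 967 ≡ 24; by Fermat, exponent reduces to 106 mod 40 = 26; 24^26 ≡ 33 (mod 41).
Combine by CRT: x ≡ 25 (mod 31), x ≡ 33 (mod 41) ⇒ x ≡ 1017 (mod 1271).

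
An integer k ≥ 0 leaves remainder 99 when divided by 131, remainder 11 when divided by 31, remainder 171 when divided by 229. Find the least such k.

From k ≡ 99 (mod 131) write k = 99 + 131t. Substituting into k ≡ 11 (mod 31) gives 131t ≡ 5 (mod 31), and since 7⁻¹ ≡ 9 (mod 31), t ≡ 14. Hence k ≡ 99 + 131·14 = 1933 (mod 4061).
From k ≡ 1933 (mod 4061) write k = 1933 + 4061t. Substituting into k ≡ 171 (mod 229) gives 4061t ≡ 70 (mod 229), and since 168⁻¹ ≡ 15 (mod 229), t ≡ 134. Hence k ≡ 1933 + 4061·134 = 546107 (mod 929969).

546107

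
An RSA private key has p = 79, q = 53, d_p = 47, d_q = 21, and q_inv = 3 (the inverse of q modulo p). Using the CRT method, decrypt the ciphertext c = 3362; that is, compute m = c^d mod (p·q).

1348

m₁ = c^(d_p) mod p: c ≡ 44 (mod 79), and 44^47 mod 79 = 5.
m₂ = c^(d_q) mod q: c ≡ 23 (mod 53), and 23^21 mod 53 = 23.
h = q_inv·(m₁ − m₂) mod p = 3·(5 − 23) mod 79 = 25.
m = m₂ + h·q = 23 + 25·53 = 1348.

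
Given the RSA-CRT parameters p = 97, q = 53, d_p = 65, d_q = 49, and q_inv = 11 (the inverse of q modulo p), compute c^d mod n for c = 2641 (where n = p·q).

4872

m₁ = c^(d_p) mod p: c ≡ 22 (mod 97), and 22^65 mod 97 = 22.
m₂ = c^(d_q) mod q: c ≡ 44 (mod 53), and 44^49 mod 53 = 49.
h = q_inv·(m₁ − m₂) mod p = 11·(22 − 49) mod 97 = 91.
m = m₂ + h·q = 49 + 91·53 = 4872.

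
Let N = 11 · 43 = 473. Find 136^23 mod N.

Mod 11: 136 ≡ 4; by Fermat, exponent reduces to 23 mod 10 = 3; 4^3 ≡ 9 (mod 11).
Mod 43: 136 ≡ 7; 7^23 ≡ 37 (mod 43).
Combine by CRT: x ≡ 9 (mod 11), x ≡ 37 (mod 43) ⇒ x ≡ 295 (mod 473).

295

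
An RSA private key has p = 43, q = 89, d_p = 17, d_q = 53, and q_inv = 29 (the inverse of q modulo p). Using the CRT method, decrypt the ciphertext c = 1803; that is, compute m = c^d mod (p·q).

m₁ = c^(d_p) mod p: c ≡ 40 (mod 43), and 40^17 mod 43 = 17.
m₂ = c^(d_q) mod q: c ≡ 23 (mod 89), and 23^53 mod 89 = 43.
h = q_inv·(m₁ − m₂) mod p = 29·(17 − 43) mod 43 = 20.
m = m₂ + h·q = 43 + 20·89 = 1823.

1823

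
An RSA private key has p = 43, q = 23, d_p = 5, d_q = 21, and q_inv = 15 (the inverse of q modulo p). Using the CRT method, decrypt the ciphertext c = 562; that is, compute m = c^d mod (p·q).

329

m₁ = c^(d_p) mod p: c ≡ 3 (mod 43), and 3^5 mod 43 = 28.
m₂ = c^(d_q) mod q: c ≡ 10 (mod 23), and 10^21 mod 23 = 7.
h = q_inv·(m₁ − m₂) mod p = 15·(28 − 7) mod 43 = 14.
m = m₂ + h·q = 7 + 14·23 = 329.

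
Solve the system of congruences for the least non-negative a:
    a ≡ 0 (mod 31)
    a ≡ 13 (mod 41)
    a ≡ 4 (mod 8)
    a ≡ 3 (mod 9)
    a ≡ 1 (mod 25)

From a ≡ 0 (mod 31) write a = 0 + 31t. Substituting into a ≡ 13 (mod 41) gives 31t ≡ 13 (mod 41), and since 31⁻¹ ≡ 4 (mod 41), t ≡ 11. Hence a ≡ 0 + 31·11 = 341 (mod 1271).
From a ≡ 341 (mod 1271) write a = 341 + 1271t. Substituting into a ≡ 4 (mod 8) gives 1271t ≡ 7 (mod 8), and since 7⁻¹ ≡ 7 (mod 8), t ≡ 1. Hence a ≡ 341 + 1271·1 = 1612 (mod 10168).
From a ≡ 1612 (mod 10168) write a = 1612 + 10168t. Substituting into a ≡ 3 (mod 9) gives 10168t ≡ 2 (mod 9), and since 7⁻¹ ≡ 4 (mod 9), t ≡ 8. Hence a ≡ 1612 + 10168·8 = 82956 (mod 91512).
From a ≡ 82956 (mod 91512) write a = 82956 + 91512t. Substituting into a ≡ 1 (mod 25) gives 91512t ≡ 20 (mod 25), and since 12⁻¹ ≡ 23 (mod 25), t ≡ 10. Hence a ≡ 82956 + 91512·10 = 998076 (mod 2287800).

998076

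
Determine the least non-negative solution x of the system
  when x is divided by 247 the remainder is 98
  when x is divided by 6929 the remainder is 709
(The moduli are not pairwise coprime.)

69999

gcd(247, 6929) = 13 and 13 | (709 − 98), so the pair is consistent; merging gives x ≡ 69999 (mod 131651), where 131651 = lcm(247, 6929).
The solution is unique modulo lcm(247, 6929) = 131651.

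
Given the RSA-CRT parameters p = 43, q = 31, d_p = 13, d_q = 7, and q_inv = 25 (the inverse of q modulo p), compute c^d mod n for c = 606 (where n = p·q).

m₁ = c^(d_p) mod p: c ≡ 4 (mod 43), and 4^13 mod 43 = 11.
m₂ = c^(d_q) mod q: c ≡ 17 (mod 31), and 17^7 mod 31 = 12.
h = q_inv·(m₁ − m₂) mod p = 25·(11 − 12) mod 43 = 18.
m = m₂ + h·q = 12 + 18·31 = 570.

570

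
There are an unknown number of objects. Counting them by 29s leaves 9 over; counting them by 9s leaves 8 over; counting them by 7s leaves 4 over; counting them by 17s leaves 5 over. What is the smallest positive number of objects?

From N ≡ 9 (mod 29) write N = 9 + 29t. Substituting into N ≡ 8 (mod 9) gives 29t ≡ 8 (mod 9), and since 2⁻¹ ≡ 5 (mod 9), t ≡ 4. Hence N ≡ 9 + 29·4 = 125 (mod 261).
From N ≡ 125 (mod 261) write N = 125 + 261t. Substituting into N ≡ 4 (mod 7) gives 261t ≡ 5 (mod 7), and since 2⁻¹ ≡ 4 (mod 7), t ≡ 6. Hence N ≡ 125 + 261·6 = 1691 (mod 1827).
From N ≡ 1691 (mod 1827) write N = 1691 + 1827t. Substituting into N ≡ 5 (mod 17) gives 1827t ≡ 14 (mod 17), and since 8⁻¹ ≡ 15 (mod 17), t ≡ 6. Hence N ≡ 1691 + 1827·6 = 12653 (mod 31059).

12653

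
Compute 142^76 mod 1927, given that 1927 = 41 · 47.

Mod 41: 142 ≡ 19; by Fermat, exponent reduces to 76 mod 40 = 36; 19^36 ≡ 25 (mod 41).
Mod 47: 142 ≡ 1; by Fermat, exponent reduces to 76 mod 46 = 30; 1^30 ≡ 1 (mod 47).
Combine by CRT: x ≡ 25 (mod 41), x ≡ 1 (mod 47) ⇒ x ≡ 189 (mod 1927).

189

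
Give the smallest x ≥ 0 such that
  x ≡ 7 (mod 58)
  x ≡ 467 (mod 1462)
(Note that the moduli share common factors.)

Combine the congruences pairwise.
gcd(58, 1462) = 2 and 2 | (467 − 7), so the pair is consistent; merging gives x ≡ 15087 (mod 42398), where 42398 = lcm(58, 1462).
The solution is unique modulo lcm(58, 1462) = 42398.

15087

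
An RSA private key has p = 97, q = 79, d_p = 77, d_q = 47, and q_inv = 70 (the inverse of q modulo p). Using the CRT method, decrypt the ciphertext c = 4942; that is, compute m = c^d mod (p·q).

6088

m₁ = c^(d_p) mod p: c ≡ 92 (mod 97), and 92^77 mod 97 = 74.
m₂ = c^(d_q) mod q: c ≡ 44 (mod 79), and 44^47 mod 79 = 5.
h = q_inv·(m₁ − m₂) mod p = 70·(74 − 5) mod 97 = 77.
m = m₂ + h·q = 5 + 77·79 = 6088.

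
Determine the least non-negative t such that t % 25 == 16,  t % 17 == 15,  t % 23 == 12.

6866

The moduli are pairwise coprime; N = 25·17·23 = 9775.
N/25 = 391; 391 ≡ 16 (mod 25); 16·11 ≡ 1, so inverse 11.
N/17 = 575; 575 ≡ 14 (mod 17); 14·11 ≡ 1, so inverse 11.
N/23 = 425; 425 ≡ 11 (mod 23); 11·21 ≡ 1, so inverse 21.
t ≡ 16·391·11 + 15·575·11 + 12·425·21 = 270791.
270791 mod 9775 = 6866.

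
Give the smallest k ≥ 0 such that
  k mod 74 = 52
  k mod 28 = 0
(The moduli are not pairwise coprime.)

644

Combine the congruences pairwise.
gcd(74, 28) = 2 and 2 | (0 − 52), so the pair is consistent; merging gives k ≡ 644 (mod 1036), where 1036 = lcm(74, 28).
The solution is unique modulo lcm(74, 28) = 1036.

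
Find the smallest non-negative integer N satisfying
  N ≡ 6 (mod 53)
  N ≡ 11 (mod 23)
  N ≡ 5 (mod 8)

The moduli are pairwise coprime; M = 53·23·8 = 9752.
M/53 = 184; 184 ≡ 25 (mod 53); 25·17 ≡ 1, so inverse 17.
M/23 = 424; 424 ≡ 10 (mod 23); 10·7 ≡ 1, so inverse 7.
M/8 = 1219; 1219 ≡ 3 (mod 8); 3·3 ≡ 1, so inverse 3.
N ≡ 6·184·17 + 11·424·7 + 5·1219·3 = 69701.
69701 mod 9752 = 1437.

1437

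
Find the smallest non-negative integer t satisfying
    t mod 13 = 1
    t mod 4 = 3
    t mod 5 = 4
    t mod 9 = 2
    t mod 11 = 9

Combine the congruences pairwise.
From t ≡ 1 (mod 13) write t = 1 + 13s. Substituting into t ≡ 3 (mod 4) gives 13s ≡ 2 (mod 4), and since 1⁻¹ ≡ 1 (mod 4), s ≡ 2. Hence t ≡ 1 + 13·2 = 27 (mod 52).
From t ≡ 27 (mod 52) write t = 27 + 52s. Substituting into t ≡ 4 (mod 5) gives 52s ≡ 2 (mod 5), and since 2⁻¹ ≡ 3 (mod 5), s ≡ 1. Hence t ≡ 27 + 52·1 = 79 (mod 260).
From t ≡ 79 (mod 260) write t = 79 + 260s. Substituting into t ≡ 2 (mod 9) gives 260s ≡ 4 (mod 9), and since 8⁻¹ ≡ 8 (mod 9), s ≡ 5. Hence t ≡ 79 + 260·5 = 1379 (mod 2340).
From t ≡ 1379 (mod 2340) write t = 1379 + 2340s. Substituting into t ≡ 9 (mod 11) gives 2340s ≡ 5 (mod 11), and since 8⁻¹ ≡ 7 (mod 11), s ≡ 2. Hence t ≡ 1379 + 2340·2 = 6059 (mod 25740).

6059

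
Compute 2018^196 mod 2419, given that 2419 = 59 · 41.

Mod 59: 2018 ≡ 12; by Fermat, exponent reduces to 196 mod 58 = 22; 12^22 ≡ 9 (mod 59).
Mod 41: 2018 ≡ 9; by Fermat, exponent reduces to 196 mod 40 = 36; 9^36 ≡ 1 (mod 41).
Combine by CRT: x ≡ 9 (mod 59), x ≡ 1 (mod 41) ⇒ x ≡ 2133 (mod 2419).

2133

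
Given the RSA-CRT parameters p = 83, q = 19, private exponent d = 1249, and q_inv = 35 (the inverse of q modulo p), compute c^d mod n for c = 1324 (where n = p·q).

d_p = d mod (p−1) = 1249 mod 82 = 19; d_q = d mod (q−1) = 7.
m₁ = c^(d_p) mod p: c ≡ 79 (mod 83), and 79^19 mod 83 = 52.
m₂ = c^(d_q) mod q: c ≡ 13 (mod 19), and 13^7 mod 19 = 10.
h = q_inv·(m₁ − m₂) mod p = 35·(52 − 10) mod 83 = 59.
m = m₂ + h·q = 10 + 59·19 = 1131.

1131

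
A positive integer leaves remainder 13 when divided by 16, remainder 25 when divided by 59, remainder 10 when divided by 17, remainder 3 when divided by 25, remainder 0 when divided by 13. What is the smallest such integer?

The moduli are pairwise coprime; N = 16·59·17·25·13 = 5215600.
N/16 = 325975; 325975 ≡ 7 (mod 16); 7·7 ≡ 1, so inverse 7.
N/59 = 88400; 88400 ≡ 18 (mod 59); 18·23 ≡ 1, so inverse 23.
N/17 = 306800; 306800 ≡ 1 (mod 17), inverse 1.
N/25 = 208624; 208624 ≡ 24 (mod 25); 24·24 ≡ 1, so inverse 24.
N/13 = 401200; 401200 ≡ 7 (mod 13); 7·2 ≡ 1, so inverse 2.
x ≡ 13·325975·7 + 25·88400·23 + 10·306800·1 + 3·208624·24 + 0·401200·2 = 98582653.
98582653 mod 5215600 = 4701853.

4701853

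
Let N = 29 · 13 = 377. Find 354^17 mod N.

Mod 29: 354 ≡ 6; 6^17 ≡ 13 (mod 29).
Mod 13: 354 ≡ 3; by Fermat, exponent reduces to 17 mod 12 = 5; 3^5 ≡ 9 (mod 13).
Combine by CRT: x ≡ 13 (mod 29), x ≡ 9 (mod 13) ⇒ x ≡ 100 (mod 377).

100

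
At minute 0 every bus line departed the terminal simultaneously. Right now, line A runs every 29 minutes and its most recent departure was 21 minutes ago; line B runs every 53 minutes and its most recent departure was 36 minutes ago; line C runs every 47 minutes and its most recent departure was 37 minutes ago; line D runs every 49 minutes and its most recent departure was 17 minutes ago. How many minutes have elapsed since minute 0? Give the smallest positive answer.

2411748

From t ≡ 21 (mod 29) write t = 21 + 29s. Substituting into t ≡ 36 (mod 53) gives 29s ≡ 15 (mod 53), and since 29⁻¹ ≡ 11 (mod 53), s ≡ 6. Hence t ≡ 21 + 29·6 = 195 (mod 1537).
From t ≡ 195 (mod 1537) write t = 195 + 1537s. Substituting into t ≡ 37 (mod 47) gives 1537s ≡ 30 (mod 47), and since 33⁻¹ ≡ 10 (mod 47), s ≡ 18. Hence t ≡ 195 + 1537·18 = 27861 (mod 72239).
From t ≡ 27861 (mod 72239) write t = 27861 + 72239s. Substituting into t ≡ 17 (mod 49) gives 72239s ≡ 37 (mod 49), and since 13⁻¹ ≡ 34 (mod 49), s ≡ 33. Hence t ≡ 27861 + 72239·33 = 2411748 (mod 3539711).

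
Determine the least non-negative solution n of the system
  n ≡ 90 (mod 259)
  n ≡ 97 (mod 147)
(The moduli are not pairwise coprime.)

Combine the congruences pairwise.
gcd(259, 147) = 7 and 7 | (97 − 90), so the pair is consistent; merging gives n ≡ 1126 (mod 5439), where 5439 = lcm(259, 147).
The solution is unique modulo lcm(259, 147) = 5439.

1126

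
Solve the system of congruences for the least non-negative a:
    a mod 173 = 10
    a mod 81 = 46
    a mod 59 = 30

101215

From a ≡ 10 (mod 173) write a = 10 + 173t. Substituting into a ≡ 46 (mod 81) gives 173t ≡ 36 (mod 81), and since 11⁻¹ ≡ 59 (mod 81), t ≡ 18. Hence a ≡ 10 + 173·18 = 3124 (mod 14013).
From a ≡ 3124 (mod 14013) write a = 3124 + 14013t. Substituting into a ≡ 30 (mod 59) gives 14013t ≡ 33 (mod 59), and since 30⁻¹ ≡ 2 (mod 59), t ≡ 7. Hence a ≡ 3124 + 14013·7 = 101215 (mod 826767).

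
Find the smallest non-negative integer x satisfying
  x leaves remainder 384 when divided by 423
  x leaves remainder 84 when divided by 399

23226

gcd(423, 399) = 3 and 3 | (84 − 384), so the pair is consistent; merging gives x ≡ 23226 (mod 56259), where 56259 = lcm(423, 399).
The solution is unique modulo lcm(423, 399) = 56259.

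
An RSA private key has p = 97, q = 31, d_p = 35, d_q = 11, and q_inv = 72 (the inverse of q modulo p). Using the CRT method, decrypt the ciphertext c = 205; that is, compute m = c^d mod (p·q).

m₁ = c^(d_p) mod p: c ≡ 11 (mod 97), and 11^35 mod 97 = 2.
m₂ = c^(d_q) mod q: c ≡ 19 (mod 31), and 19^11 mod 31 = 10.
h = q_inv·(m₁ − m₂) mod p = 72·(2 − 10) mod 97 = 6.
m = m₂ + h·q = 10 + 6·31 = 196.

196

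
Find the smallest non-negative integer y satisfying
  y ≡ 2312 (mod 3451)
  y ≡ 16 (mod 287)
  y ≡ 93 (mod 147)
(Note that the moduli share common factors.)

gcd(3451, 287) = 7 and 7 | (16 − 2312), so the pair is consistent; merging gives y ≡ 2312 (mod 141491), where 141491 = lcm(3451, 287).
gcd(141491, 147) = 7 and 7 | (93 − 2312), so the pair is consistent; merging gives y ≡ 2407659 (mod 2971311), where 2971311 = lcm(141491, 147).
The solution is unique modulo lcm(3451, 287, 147) = 2971311.

2407659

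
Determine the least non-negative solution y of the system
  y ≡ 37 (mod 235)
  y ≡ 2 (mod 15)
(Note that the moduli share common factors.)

272

gcd(235, 15) = 5 and 5 | (2 − 37), so the pair is consistent; merging gives y ≡ 272 (mod 705), where 705 = lcm(235, 15).
The solution is unique modulo lcm(235, 15) = 705.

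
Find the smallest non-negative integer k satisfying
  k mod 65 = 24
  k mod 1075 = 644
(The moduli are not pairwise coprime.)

gcd(65, 1075) = 5 and 5 | (644 − 24), so the pair is consistent; merging gives k ≡ 13544 (mod 13975), where 13975 = lcm(65, 1075).
The solution is unique modulo lcm(65, 1075) = 13975.

13544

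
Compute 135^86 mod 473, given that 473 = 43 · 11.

36

Mod 43: 135 ≡ 6; by Fermat, exponent reduces to 86 mod 42 = 2; 6^2 ≡ 36 (mod 43).
Mod 11: 135 ≡ 3; by Fermat, exponent reduces to 86 mod 10 = 6; 3^6 ≡ 3 (mod 11).
Combine by CRT: x ≡ 36 (mod 43), x ≡ 3 (mod 11) ⇒ x ≡ 36 (mod 473).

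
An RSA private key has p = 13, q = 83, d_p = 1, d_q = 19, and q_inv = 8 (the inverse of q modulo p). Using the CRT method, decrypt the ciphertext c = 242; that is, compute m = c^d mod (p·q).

684

m₁ = c^(d_p) mod p: c ≡ 8 (mod 13), and 8^1 mod 13 = 8.
m₂ = c^(d_q) mod q: c ≡ 76 (mod 83), and 76^19 mod 83 = 20.
h = q_inv·(m₁ − m₂) mod p = 8·(8 − 20) mod 13 = 8.
m = m₂ + h·q = 20 + 8·83 = 684.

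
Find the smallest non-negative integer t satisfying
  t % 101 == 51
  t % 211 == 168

From t ≡ 51 (mod 101) write t = 51 + 101s. Substituting into t ≡ 168 (mod 211) gives 101s ≡ 117 (mod 211), and since 101⁻¹ ≡ 117 (mod 211), s ≡ 185. Hence t ≡ 51 + 101·185 = 18736 (mod 21311).

18736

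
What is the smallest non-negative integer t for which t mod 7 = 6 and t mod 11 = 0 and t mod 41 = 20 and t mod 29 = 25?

60577

The moduli are pairwise coprime; N = 7·11·41·29 = 91553.
N/7 = 13079; 13079 ≡ 3 (mod 7); 3·5 ≡ 1, so inverse 5.
N/11 = 8323; 8323 ≡ 7 (mod 11); 7·8 ≡ 1, so inverse 8.
N/41 = 2233; 2233 ≡ 19 (mod 41); 19·13 ≡ 1, so inverse 13.
N/29 = 3157; 3157 ≡ 25 (mod 29); 25·7 ≡ 1, so inverse 7.
t ≡ 6·13079·5 + 0·8323·8 + 20·2233·13 + 25·3157·7 = 1525425.
1525425 mod 91553 = 60577.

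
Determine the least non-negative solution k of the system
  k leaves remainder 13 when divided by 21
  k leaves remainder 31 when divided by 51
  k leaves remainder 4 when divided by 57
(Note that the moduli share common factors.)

1714

gcd(21, 51) = 3 and 3 | (31 − 13), so the pair is consistent; merging gives k ≡ 286 (mod 357), where 357 = lcm(21, 51).
gcd(357, 57) = 3 and 3 | (4 − 286), so the pair is consistent; merging gives k ≡ 1714 (mod 6783), where 6783 = lcm(357, 57).
The solution is unique modulo lcm(21, 51, 57) = 6783.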